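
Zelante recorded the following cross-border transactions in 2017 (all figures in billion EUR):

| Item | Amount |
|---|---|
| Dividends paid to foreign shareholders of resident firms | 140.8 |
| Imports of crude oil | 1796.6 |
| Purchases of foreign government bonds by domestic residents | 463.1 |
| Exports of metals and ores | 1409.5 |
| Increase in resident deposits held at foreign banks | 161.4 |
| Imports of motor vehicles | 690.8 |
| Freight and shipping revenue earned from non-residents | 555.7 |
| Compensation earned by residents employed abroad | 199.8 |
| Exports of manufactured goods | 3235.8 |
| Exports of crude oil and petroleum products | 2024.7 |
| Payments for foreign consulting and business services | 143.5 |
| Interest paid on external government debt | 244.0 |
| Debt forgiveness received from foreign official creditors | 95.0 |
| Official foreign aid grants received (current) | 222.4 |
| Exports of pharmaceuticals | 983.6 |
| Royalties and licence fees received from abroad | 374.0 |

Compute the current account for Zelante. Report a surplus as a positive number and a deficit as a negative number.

Goods: 3235.8 + 1409.5 - 1796.6 - 690.8 + 983.6 + 2024.7 = 5166.2
Services: 555.7 + 374.0 - 143.5 = 786.2
Primary income: 199.8 - 244.0 - 140.8 = -185.0
Secondary income: 222.4
Current account = 5166.2 + 786.2 + (-185.0) + 222.4 = 5989.8
(Excluded from the current account — financial account: purchases of foreign government bonds by domestic residents 463.1, increase in resident deposits held at foreign banks 161.4; capital account: debt forgiveness received from foreign official creditors 95.0.)

5989.8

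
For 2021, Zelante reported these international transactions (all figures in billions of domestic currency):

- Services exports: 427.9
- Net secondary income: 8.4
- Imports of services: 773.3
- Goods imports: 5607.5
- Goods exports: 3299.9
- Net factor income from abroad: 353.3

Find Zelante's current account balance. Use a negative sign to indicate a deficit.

-2291.3

Goods balance = 3299.9 - 5607.5 = -2307.6
Services balance = 427.9 - 773.3 = -345.4
Trade balance (goods + services) = -2307.6 + (-345.4) = -2653.0
Net primary income = 353.3
Net secondary income = 8.4
Current account = -2653.0 + 353.3 + 8.4 = -2291.3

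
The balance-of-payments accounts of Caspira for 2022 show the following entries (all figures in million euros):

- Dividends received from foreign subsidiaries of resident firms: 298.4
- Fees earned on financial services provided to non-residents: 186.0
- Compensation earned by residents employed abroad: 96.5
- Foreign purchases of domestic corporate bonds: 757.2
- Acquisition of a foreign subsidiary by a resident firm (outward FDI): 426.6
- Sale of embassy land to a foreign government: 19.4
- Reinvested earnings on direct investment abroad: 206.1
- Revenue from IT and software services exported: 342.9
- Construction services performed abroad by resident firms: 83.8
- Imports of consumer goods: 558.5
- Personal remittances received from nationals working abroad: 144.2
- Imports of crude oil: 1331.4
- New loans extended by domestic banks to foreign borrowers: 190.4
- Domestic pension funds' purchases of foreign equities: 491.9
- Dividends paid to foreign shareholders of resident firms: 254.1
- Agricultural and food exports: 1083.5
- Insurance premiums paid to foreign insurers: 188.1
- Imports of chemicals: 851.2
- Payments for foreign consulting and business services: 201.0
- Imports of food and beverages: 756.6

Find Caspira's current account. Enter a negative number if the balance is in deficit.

-1699.5

Goods: 1083.5 - 756.6 - 851.2 - 1331.4 - 558.5 = -2414.2
Services: -201.0 - 188.1 + 186.0 + 83.8 + 342.9 = 223.6
Primary income: -254.1 + 96.5 + 298.4 + 206.1 = 346.9
Secondary income: 144.2
Current account = (-2414.2) + 223.6 + 346.9 + 144.2 = -1699.5
(Excluded from the current account — financial account: foreign purchases of domestic corporate bonds 757.2, acquisition of a foreign subsidiary by a resident firm (outward FDI) 426.6, new loans extended by domestic banks to foreign borrowers 190.4, domestic pension funds' purchases of foreign equities 491.9; capital account: sale of embassy land to a foreign government 19.4.)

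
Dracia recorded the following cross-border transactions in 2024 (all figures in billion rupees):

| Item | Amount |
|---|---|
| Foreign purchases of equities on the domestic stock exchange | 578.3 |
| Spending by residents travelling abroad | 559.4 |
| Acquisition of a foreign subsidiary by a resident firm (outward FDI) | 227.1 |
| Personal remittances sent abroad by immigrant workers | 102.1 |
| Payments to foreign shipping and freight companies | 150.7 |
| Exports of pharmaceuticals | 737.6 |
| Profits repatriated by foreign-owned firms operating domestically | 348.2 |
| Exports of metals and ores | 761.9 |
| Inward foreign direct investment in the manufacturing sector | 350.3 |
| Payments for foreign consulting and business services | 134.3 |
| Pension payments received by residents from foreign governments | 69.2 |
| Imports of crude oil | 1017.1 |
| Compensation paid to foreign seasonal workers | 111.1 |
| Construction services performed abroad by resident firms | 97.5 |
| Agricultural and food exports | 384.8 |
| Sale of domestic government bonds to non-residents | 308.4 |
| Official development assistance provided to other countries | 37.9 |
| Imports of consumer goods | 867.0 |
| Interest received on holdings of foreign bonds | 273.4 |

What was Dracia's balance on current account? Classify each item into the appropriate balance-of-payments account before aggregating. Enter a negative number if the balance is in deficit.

-1003.4

Goods: -1017.1 + 384.8 - 867.0 + 761.9 + 737.6 = 0.2
Services: -559.4 - 150.7 - 134.3 + 97.5 = -746.9
Primary income: -348.2 + 273.4 - 111.1 = -185.9
Secondary income: 69.2 - 102.1 - 37.9 = -70.8
Current account = 0.2 + (-746.9) + (-185.9) + (-70.8) = -1003.4
(Excluded from the current account — financial account: foreign purchases of equities on the domestic stock exchange 578.3, acquisition of a foreign subsidiary by a resident firm (outward FDI) 227.1, inward foreign direct investment in the manufacturing sector 350.3, sale of domestic government bonds to non-residents 308.4.)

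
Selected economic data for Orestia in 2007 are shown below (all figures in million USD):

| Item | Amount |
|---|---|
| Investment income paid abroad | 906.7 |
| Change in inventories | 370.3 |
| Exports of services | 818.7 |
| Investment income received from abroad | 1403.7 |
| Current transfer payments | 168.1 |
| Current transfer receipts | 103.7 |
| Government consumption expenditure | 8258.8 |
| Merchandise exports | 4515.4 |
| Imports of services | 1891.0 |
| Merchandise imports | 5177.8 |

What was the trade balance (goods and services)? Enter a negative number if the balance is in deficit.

Goods balance = 4515.4 - 5177.8 = -662.4
Services balance = 818.7 - 1891.0 = -1072.3
Trade balance (goods + services) = -662.4 + (-1072.3) = -1734.7

-1734.7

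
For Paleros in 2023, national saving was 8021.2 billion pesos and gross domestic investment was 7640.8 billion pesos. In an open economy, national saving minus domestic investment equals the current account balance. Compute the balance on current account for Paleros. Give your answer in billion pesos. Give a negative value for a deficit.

380.4

CA = S - I = 8021.2 - 7640.8 = 380.4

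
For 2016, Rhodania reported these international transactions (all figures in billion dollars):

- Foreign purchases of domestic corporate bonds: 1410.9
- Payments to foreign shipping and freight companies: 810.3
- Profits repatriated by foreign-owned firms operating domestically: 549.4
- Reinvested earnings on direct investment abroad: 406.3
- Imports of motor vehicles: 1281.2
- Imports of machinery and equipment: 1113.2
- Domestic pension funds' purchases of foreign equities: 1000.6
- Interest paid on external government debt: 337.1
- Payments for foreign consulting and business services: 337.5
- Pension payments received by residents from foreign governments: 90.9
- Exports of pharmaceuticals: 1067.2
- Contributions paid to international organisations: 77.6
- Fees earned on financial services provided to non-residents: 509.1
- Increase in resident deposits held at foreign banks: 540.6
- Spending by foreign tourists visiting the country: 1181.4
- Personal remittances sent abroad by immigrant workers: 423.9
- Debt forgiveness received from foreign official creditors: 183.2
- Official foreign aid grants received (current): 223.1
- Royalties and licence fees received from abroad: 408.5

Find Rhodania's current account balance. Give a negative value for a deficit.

-1043.7

Goods: -1113.2 + 1067.2 - 1281.2 = -1327.2
Services: -337.5 + 1181.4 + 408.5 - 810.3 + 509.1 = 951.2
Primary income: -549.4 + 406.3 - 337.1 = -480.2
Secondary income: -423.9 + 90.9 + 223.1 - 77.6 = -187.5
Current account = (-1327.2) + 951.2 + (-480.2) + (-187.5) = -1043.7
(Excluded from the current account — financial account: foreign purchases of domestic corporate bonds 1410.9, domestic pension funds' purchases of foreign equities 1000.6, increase in resident deposits held at foreign banks 540.6; capital account: debt forgiveness received from foreign official creditors 183.2.)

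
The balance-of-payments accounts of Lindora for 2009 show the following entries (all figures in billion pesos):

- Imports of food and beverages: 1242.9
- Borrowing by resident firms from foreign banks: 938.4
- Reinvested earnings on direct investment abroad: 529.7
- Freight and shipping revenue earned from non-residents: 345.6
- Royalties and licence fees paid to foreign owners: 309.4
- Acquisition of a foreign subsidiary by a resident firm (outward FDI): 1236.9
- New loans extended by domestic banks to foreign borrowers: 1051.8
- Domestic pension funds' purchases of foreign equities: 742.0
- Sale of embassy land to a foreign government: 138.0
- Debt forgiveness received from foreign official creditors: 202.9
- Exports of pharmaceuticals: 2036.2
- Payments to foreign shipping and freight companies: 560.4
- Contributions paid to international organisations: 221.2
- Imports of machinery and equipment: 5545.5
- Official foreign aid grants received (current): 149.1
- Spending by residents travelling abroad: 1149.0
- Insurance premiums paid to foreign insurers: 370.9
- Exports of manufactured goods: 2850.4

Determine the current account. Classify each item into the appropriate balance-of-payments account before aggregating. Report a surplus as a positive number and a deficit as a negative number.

Goods: -1242.9 + 2036.2 - 5545.5 + 2850.4 = -1901.8
Services: -560.4 - 370.9 - 1149.0 - 309.4 + 345.6 = -2044.1
Primary income: 529.7
Secondary income: 149.1 - 221.2 = -72.1
Current account = (-1901.8) + (-2044.1) + 529.7 + (-72.1) = -3488.3
(Excluded from the current account — financial account: borrowing by resident firms from foreign banks 938.4, acquisition of a foreign subsidiary by a resident firm (outward FDI) 1236.9, new loans extended by domestic banks to foreign borrowers 1051.8, domestic pension funds' purchases of foreign equities 742.0; capital account: sale of embassy land to a foreign government 138.0, debt forgiveness received from foreign official creditors 202.9.)

-3488.3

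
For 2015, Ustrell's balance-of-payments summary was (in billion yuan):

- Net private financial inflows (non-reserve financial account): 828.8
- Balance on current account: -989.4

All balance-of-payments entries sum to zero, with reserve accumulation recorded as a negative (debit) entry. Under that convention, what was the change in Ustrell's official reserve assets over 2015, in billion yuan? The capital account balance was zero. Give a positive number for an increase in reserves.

Official reserve transactions balance = -((-989.4) + 828.8) = 160.6
An accumulation of reserves is recorded as a debit (negative entry), so the change in the stock of reserves is the negative of that balance.
Change in official reserves = -(160.6) = -160.6

-160.6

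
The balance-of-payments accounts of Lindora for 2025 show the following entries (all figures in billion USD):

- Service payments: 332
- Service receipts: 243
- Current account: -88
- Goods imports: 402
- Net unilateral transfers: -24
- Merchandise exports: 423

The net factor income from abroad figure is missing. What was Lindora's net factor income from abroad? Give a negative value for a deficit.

4

Current account = goods balance + services balance + net primary income + net secondary income
Sum of the known components = -92
Net factor income from abroad = CA - (known components) = -88 - (-92) = 4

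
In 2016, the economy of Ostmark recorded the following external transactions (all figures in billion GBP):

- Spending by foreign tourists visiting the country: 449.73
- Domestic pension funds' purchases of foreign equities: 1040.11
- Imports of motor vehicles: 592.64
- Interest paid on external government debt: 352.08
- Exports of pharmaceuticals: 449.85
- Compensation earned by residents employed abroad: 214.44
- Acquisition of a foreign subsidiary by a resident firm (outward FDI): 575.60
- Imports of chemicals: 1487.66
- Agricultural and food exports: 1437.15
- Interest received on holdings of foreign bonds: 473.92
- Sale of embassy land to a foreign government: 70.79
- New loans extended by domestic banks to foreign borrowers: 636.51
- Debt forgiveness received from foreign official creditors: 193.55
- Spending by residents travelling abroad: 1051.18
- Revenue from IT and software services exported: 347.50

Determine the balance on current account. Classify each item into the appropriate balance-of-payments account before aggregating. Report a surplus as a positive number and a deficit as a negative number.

-110.97

Goods: 1437.15 + 449.85 - 592.64 - 1487.66 = -193.30
Services: -1051.18 + 449.73 + 347.50 = -253.95
Primary income: 214.44 + 473.92 - 352.08 = 336.28
Current account = (-193.30) + (-253.95) + 336.28 = -110.97
(Excluded from the current account — financial account: domestic pension funds' purchases of foreign equities 1040.11, acquisition of a foreign subsidiary by a resident firm (outward FDI) 575.60, new loans extended by domestic banks to foreign borrowers 636.51; capital account: sale of embassy land to a foreign government 70.79, debt forgiveness received from foreign official creditors 193.55.)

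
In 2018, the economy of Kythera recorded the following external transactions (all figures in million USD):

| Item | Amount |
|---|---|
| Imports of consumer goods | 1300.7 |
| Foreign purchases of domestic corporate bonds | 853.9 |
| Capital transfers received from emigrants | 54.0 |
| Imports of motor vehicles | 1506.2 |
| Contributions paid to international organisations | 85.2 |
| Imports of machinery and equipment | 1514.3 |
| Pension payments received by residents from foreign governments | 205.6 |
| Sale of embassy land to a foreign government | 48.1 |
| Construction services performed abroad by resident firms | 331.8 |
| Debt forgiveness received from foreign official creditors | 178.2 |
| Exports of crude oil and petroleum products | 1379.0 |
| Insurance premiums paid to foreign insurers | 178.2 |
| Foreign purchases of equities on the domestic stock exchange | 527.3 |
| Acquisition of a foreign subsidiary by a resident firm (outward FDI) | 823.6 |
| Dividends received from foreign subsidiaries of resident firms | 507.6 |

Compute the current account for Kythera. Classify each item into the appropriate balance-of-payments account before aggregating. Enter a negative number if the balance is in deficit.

Goods: 1379.0 - 1506.2 - 1300.7 - 1514.3 = -2942.2
Services: 331.8 - 178.2 = 153.6
Primary income: 507.6
Secondary income: -85.2 + 205.6 = 120.4
Current account = (-2942.2) + 153.6 + 507.6 + 120.4 = -2160.6
(Excluded from the current account — financial account: foreign purchases of domestic corporate bonds 853.9, foreign purchases of equities on the domestic stock exchange 527.3, acquisition of a foreign subsidiary by a resident firm (outward FDI) 823.6; capital account: capital transfers received from emigrants 54.0, sale of embassy land to a foreign government 48.1, debt forgiveness received from foreign official creditors 178.2.)

-2160.6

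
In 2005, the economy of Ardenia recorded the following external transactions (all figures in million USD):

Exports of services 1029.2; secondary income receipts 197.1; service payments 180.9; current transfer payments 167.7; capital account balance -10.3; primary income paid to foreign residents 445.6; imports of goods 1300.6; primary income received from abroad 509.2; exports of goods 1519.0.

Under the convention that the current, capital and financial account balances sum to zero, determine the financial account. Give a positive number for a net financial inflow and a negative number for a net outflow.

-1149.4

Goods balance = 1519.0 - 1300.6 = 218.4
Services balance = 1029.2 - 180.9 = 848.3
Trade balance (goods + services) = 218.4 + 848.3 = 1066.7
Net primary income = 509.2 - 445.6 = 63.6
Net secondary income = 197.1 - 167.7 = 29.4
Current account = 1066.7 + 63.6 + 29.4 = 1159.7
Financial account = -(1159.7 + (-10.3)) = -1149.4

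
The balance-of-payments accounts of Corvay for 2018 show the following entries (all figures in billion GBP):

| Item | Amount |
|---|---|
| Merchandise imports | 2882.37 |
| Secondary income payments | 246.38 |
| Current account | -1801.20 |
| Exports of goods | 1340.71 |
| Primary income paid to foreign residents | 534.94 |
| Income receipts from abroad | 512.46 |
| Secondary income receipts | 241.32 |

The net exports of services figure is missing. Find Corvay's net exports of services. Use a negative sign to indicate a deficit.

Current account = goods balance + services balance + net primary income + net secondary income
Sum of the known components = -1569.20
Net exports of services = CA - (known components) = -1801.20 - (-1569.20) = -232.00

-232.00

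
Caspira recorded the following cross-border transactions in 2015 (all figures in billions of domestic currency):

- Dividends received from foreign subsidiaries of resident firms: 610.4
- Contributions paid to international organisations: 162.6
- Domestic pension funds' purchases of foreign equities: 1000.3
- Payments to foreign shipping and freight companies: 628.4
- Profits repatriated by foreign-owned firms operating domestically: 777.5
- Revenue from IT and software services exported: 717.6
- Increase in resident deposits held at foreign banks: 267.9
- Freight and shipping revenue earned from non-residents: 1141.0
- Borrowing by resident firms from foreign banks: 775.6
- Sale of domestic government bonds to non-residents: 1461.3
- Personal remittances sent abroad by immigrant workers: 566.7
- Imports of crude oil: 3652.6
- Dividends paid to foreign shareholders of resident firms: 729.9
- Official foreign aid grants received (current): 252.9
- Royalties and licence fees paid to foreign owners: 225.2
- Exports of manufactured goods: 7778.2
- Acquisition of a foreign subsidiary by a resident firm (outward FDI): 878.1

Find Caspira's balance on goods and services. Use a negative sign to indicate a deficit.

5130.6

Goods: 7778.2 - 3652.6 = 4125.6
Services: 1141.0 - 225.2 - 628.4 + 717.6 = 1005.0
Trade balance = 4125.6 + 1005.0 = 5130.6
(Excluded from the trade balance — primary income: dividends received from foreign subsidiaries of resident firms 610.4, profits repatriated by foreign-owned firms operating domestically 777.5, dividends paid to foreign shareholders of resident firms 729.9; secondary income: contributions paid to international organisations 162.6, personal remittances sent abroad by immigrant workers 566.7, official foreign aid grants received (current) 252.9; financial account: domestic pension funds' purchases of foreign equities 1000.3, increase in resident deposits held at foreign banks 267.9, borrowing by resident firms from foreign banks 775.6, sale of domestic government bonds to non-residents 1461.3, acquisition of a foreign subsidiary by a resident firm (outward FDI) 878.1.)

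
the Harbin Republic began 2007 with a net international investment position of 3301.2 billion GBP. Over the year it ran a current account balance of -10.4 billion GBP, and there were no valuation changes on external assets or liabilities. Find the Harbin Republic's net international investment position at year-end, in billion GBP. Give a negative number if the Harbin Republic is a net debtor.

With no valuation effects, change in NIIP = current account = -10.4
End-of-year NIIP = 3301.2 + (-10.4) = 3290.8

3290.8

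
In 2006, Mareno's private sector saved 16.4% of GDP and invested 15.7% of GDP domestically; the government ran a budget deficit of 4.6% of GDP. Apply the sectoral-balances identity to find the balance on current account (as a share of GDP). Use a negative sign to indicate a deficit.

By the sectoral-balances identity, CA = (S_private - I) + (T - G).
Private balance = 16.4 - 15.7 = 0.7
Government balance (T - G) = -4.6
CA = 0.7 + (-4.6) = -3.9

-3.9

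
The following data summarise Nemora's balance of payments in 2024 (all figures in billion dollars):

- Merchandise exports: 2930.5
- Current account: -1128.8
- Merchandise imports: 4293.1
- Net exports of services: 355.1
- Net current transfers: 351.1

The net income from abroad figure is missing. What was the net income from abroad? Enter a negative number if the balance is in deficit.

Current account = goods balance + services balance + net primary income + net secondary income
Sum of the known components = -656.4
Net income from abroad = CA - (known components) = -1128.8 - (-656.4) = -472.4

-472.4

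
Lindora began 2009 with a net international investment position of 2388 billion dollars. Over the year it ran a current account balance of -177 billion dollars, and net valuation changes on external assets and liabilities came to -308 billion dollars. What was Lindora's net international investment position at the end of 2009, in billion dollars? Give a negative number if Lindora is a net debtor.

Change in NIIP = current account + net valuation change = -177 + (-308) = -485
End-of-year NIIP = 2388 + (-485) = 1903

1903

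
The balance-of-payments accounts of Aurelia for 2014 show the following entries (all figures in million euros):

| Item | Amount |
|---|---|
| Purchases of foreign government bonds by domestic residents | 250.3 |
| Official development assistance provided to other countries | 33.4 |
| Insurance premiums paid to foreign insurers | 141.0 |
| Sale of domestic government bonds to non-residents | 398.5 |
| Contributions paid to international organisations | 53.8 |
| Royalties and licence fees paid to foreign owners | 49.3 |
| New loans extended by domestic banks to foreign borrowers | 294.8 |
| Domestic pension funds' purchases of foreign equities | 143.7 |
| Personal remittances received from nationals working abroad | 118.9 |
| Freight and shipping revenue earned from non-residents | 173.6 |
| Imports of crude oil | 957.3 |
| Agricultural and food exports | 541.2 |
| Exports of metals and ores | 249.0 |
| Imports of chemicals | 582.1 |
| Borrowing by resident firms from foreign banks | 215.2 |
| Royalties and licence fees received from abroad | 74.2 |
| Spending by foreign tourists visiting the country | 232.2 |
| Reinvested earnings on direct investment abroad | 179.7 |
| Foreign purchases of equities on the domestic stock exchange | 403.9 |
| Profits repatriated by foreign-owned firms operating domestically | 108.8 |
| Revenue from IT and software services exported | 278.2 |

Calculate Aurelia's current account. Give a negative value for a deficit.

-78.7

Goods: 541.2 - 957.3 + 249.0 - 582.1 = -749.2
Services: 232.2 + 74.2 + 173.6 - 141.0 - 49.3 + 278.2 = 567.9
Primary income: 179.7 - 108.8 = 70.9
Secondary income: 118.9 - 53.8 - 33.4 = 31.7
Current account = (-749.2) + 567.9 + 70.9 + 31.7 = -78.7
(Excluded from the current account — financial account: purchases of foreign government bonds by domestic residents 250.3, sale of domestic government bonds to non-residents 398.5, new loans extended by domestic banks to foreign borrowers 294.8, domestic pension funds' purchases of foreign equities 143.7, borrowing by resident firms from foreign banks 215.2, foreign purchases of equities on the domestic stock exchange 403.9.)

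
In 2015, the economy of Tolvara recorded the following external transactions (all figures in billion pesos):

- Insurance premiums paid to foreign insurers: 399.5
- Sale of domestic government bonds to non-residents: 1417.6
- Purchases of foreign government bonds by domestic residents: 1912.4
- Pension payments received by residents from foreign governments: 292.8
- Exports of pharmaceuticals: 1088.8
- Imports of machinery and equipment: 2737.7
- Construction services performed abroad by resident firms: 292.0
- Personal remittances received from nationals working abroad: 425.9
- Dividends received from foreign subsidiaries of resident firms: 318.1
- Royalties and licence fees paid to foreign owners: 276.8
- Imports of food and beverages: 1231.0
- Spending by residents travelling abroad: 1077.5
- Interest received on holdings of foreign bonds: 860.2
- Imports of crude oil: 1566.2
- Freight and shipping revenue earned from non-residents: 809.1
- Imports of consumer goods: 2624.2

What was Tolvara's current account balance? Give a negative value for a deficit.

-5826.0

Goods: -2737.7 - 1566.2 - 2624.2 - 1231.0 + 1088.8 = -7070.3
Services: -1077.5 + 809.1 - 276.8 + 292.0 - 399.5 = -652.7
Primary income: 318.1 + 860.2 = 1178.3
Secondary income: 425.9 + 292.8 = 718.7
Current account = (-7070.3) + (-652.7) + 1178.3 + 718.7 = -5826.0
(Excluded from the current account — financial account: sale of domestic government bonds to non-residents 1417.6, purchases of foreign government bonds by domestic residents 1912.4.)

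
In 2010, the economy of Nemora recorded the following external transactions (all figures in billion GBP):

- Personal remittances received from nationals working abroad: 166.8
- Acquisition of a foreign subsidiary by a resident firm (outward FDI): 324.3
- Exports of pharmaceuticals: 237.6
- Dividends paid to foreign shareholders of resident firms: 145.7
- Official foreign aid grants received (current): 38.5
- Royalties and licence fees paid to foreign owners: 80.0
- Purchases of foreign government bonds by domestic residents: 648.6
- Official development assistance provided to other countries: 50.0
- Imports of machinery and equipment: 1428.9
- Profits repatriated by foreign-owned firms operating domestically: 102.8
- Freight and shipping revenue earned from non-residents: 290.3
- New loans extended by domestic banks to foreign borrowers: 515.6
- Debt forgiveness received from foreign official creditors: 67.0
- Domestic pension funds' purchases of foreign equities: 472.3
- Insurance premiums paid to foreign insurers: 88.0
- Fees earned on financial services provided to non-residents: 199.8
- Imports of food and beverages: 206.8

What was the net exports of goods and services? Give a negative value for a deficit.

Goods: 237.6 - 206.8 - 1428.9 = -1398.1
Services: 290.3 - 80.0 + 199.8 - 88.0 = 322.1
Trade balance = -1398.1 + 322.1 = -1076.0
(Excluded from the trade balance — secondary income: personal remittances received from nationals working abroad 166.8, official foreign aid grants received (current) 38.5, official development assistance provided to other countries 50.0; financial account: acquisition of a foreign subsidiary by a resident firm (outward FDI) 324.3, purchases of foreign government bonds by domestic residents 648.6, new loans extended by domestic banks to foreign borrowers 515.6, domestic pension funds' purchases of foreign equities 472.3; primary income: dividends paid to foreign shareholders of resident firms 145.7, profits repatriated by foreign-owned firms operating domestically 102.8; capital account: debt forgiveness received from foreign official creditors 67.0.)

-1076.0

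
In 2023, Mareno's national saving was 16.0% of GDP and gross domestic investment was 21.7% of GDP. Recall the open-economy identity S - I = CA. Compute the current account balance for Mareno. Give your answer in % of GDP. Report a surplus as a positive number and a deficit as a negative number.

CA = S - I = 16.0 - 21.7 = -5.7

-5.7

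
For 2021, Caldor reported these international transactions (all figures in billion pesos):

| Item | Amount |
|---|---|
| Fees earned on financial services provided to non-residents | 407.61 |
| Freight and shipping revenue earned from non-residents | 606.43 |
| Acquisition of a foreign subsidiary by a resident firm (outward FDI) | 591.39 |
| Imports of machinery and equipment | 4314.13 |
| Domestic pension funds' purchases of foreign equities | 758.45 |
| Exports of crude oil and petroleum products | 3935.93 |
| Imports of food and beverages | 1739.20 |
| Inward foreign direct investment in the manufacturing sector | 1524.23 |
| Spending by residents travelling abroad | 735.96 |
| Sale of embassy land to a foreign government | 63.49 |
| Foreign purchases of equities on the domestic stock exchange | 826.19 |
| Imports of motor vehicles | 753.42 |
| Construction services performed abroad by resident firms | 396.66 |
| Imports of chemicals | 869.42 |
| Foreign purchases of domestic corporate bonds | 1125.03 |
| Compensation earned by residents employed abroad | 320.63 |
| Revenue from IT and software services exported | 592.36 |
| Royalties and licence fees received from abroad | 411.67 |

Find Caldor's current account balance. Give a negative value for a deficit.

-1740.84

Goods: -869.42 - 753.42 + 3935.93 - 4314.13 - 1739.20 = -3740.24
Services: -735.96 + 606.43 + 407.61 + 592.36 + 396.66 + 411.67 = 1678.77
Primary income: 320.63
Current account = (-3740.24) + 1678.77 + 320.63 = -1740.84
(Excluded from the current account — financial account: acquisition of a foreign subsidiary by a resident firm (outward FDI) 591.39, domestic pension funds' purchases of foreign equities 758.45, inward foreign direct investment in the manufacturing sector 1524.23, foreign purchases of equities on the domestic stock exchange 826.19, foreign purchases of domestic corporate bonds 1125.03; capital account: sale of embassy land to a foreign government 63.49.)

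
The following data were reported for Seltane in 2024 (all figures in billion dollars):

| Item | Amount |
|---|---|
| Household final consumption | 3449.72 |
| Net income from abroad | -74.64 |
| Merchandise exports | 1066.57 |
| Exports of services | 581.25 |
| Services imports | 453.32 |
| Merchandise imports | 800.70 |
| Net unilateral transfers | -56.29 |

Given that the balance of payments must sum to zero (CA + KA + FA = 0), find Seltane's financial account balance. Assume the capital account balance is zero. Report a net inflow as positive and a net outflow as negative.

Goods balance = 1066.57 - 800.70 = 265.87
Services balance = 581.25 - 453.32 = 127.93
Trade balance (goods + services) = 265.87 + 127.93 = 393.80
Net primary income = -74.64
Net secondary income = -56.29
Current account = 393.80 + (-74.64) + (-56.29) = 262.87
Financial account = -(262.87) = -262.87

-262.87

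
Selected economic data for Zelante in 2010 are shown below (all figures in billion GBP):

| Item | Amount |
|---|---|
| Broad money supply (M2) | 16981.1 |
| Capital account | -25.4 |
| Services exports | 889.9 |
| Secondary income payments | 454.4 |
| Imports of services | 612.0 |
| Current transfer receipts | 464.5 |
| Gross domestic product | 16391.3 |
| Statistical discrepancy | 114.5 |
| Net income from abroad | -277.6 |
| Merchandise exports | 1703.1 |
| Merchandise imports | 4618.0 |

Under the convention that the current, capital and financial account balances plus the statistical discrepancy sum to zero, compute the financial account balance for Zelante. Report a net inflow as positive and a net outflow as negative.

Goods balance = 1703.1 - 4618.0 = -2914.9
Services balance = 889.9 - 612.0 = 277.9
Trade balance (goods + services) = -2914.9 + 277.9 = -2637.0
Net primary income = -277.6
Net secondary income = 464.5 - 454.4 = 10.1
Current account = -2637.0 + (-277.6) + 10.1 = -2904.5
Financial account = -(-2904.5 + (-25.4) + 114.5) = 2815.4

2815.4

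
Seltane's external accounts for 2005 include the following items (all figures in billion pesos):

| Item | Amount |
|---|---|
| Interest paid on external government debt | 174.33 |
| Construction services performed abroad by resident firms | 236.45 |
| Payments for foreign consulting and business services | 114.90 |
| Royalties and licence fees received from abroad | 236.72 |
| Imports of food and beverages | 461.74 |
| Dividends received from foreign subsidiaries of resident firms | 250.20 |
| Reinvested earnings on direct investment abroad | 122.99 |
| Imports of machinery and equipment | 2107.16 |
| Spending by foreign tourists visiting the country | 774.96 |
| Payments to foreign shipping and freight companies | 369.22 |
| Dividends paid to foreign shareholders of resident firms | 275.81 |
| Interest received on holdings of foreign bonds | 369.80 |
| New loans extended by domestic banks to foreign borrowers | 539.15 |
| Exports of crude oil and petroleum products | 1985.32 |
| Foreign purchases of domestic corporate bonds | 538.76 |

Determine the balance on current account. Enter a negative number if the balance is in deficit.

Goods: -461.74 - 2107.16 + 1985.32 = -583.58
Services: -114.90 + 236.72 - 369.22 + 774.96 + 236.45 = 764.01
Primary income: 122.99 + 250.20 + 369.80 - 275.81 - 174.33 = 292.85
Current account = (-583.58) + 764.01 + 292.85 = 473.28
(Excluded from the current account — financial account: new loans extended by domestic banks to foreign borrowers 539.15, foreign purchases of domestic corporate bonds 538.76.)

473.28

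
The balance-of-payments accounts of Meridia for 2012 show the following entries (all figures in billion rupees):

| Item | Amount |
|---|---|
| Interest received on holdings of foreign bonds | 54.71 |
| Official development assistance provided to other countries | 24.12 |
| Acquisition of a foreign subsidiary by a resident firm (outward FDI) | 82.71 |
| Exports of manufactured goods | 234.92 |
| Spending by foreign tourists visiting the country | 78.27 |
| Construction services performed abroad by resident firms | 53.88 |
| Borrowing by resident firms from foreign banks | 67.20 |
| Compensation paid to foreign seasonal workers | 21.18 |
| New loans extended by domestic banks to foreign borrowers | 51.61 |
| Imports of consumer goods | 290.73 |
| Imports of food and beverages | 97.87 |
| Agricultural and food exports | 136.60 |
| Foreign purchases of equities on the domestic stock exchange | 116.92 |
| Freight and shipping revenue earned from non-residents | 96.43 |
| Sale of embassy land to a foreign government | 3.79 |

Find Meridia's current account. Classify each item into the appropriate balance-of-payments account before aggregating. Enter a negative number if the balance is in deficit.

Goods: 234.92 - 290.73 + 136.60 - 97.87 = -17.08
Services: 78.27 + 96.43 + 53.88 = 228.58
Primary income: -21.18 + 54.71 = 33.53
Secondary income: -24.12
Current account = (-17.08) + 228.58 + 33.53 + (-24.12) = 220.91
(Excluded from the current account — financial account: acquisition of a foreign subsidiary by a resident firm (outward FDI) 82.71, borrowing by resident firms from foreign banks 67.20, new loans extended by domestic banks to foreign borrowers 51.61, foreign purchases of equities on the domestic stock exchange 116.92; capital account: sale of embassy land to a foreign government 3.79.)

220.91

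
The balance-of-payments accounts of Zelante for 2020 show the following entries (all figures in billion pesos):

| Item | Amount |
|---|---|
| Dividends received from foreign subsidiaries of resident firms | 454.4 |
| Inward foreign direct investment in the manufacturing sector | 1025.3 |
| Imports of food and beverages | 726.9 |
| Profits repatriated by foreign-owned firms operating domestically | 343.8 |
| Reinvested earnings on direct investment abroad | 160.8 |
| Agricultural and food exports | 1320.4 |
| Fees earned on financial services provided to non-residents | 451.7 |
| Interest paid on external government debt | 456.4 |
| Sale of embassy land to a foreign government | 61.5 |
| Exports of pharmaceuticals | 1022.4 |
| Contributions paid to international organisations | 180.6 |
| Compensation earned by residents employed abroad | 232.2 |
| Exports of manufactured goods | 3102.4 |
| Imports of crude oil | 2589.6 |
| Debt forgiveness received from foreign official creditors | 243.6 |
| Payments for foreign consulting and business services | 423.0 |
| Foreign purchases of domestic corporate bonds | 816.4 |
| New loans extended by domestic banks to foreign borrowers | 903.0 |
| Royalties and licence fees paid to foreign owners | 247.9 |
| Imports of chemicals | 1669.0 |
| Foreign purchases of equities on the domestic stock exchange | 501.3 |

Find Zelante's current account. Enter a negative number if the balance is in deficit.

Goods: 1022.4 - 726.9 - 2589.6 + 1320.4 - 1669.0 + 3102.4 = 459.7
Services: -423.0 + 451.7 - 247.9 = -219.2
Primary income: 232.2 - 456.4 + 454.4 - 343.8 + 160.8 = 47.2
Secondary income: -180.6
Current account = 459.7 + (-219.2) + 47.2 + (-180.6) = 107.1
(Excluded from the current account — financial account: inward foreign direct investment in the manufacturing sector 1025.3, foreign purchases of domestic corporate bonds 816.4, new loans extended by domestic banks to foreign borrowers 903.0, foreign purchases of equities on the domestic stock exchange 501.3; capital account: sale of embassy land to a foreign government 61.5, debt forgiveness received from foreign official creditors 243.6.)

107.1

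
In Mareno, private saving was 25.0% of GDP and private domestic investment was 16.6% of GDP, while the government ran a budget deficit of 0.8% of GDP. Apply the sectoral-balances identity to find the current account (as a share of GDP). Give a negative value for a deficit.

7.6

By the sectoral-balances identity, CA = (S_private - I) + (T - G).
Private balance = 25.0 - 16.6 = 8.4
Government balance (T - G) = -0.8
CA = 8.4 + (-0.8) = 7.6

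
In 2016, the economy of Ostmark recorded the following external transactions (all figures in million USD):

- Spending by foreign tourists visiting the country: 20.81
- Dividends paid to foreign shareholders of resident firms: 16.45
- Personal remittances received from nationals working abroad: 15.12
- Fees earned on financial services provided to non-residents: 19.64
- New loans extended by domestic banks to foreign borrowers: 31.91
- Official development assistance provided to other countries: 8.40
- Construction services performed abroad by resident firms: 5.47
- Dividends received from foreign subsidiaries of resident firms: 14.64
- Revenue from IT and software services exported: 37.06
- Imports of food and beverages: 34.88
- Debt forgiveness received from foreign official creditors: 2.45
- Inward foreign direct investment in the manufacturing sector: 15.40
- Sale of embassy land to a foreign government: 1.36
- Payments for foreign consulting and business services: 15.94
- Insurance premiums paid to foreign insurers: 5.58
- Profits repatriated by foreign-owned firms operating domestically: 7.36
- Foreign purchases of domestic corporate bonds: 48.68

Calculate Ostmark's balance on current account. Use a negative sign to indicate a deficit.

24.13

Goods: -34.88
Services: -5.58 + 5.47 + 37.06 + 20.81 + 19.64 - 15.94 = 61.46
Primary income: -7.36 - 16.45 + 14.64 = -9.17
Secondary income: -8.40 + 15.12 = 6.72
Current account = (-34.88) + 61.46 + (-9.17) + 6.72 = 24.13
(Excluded from the current account — financial account: new loans extended by domestic banks to foreign borrowers 31.91, inward foreign direct investment in the manufacturing sector 15.40, foreign purchases of domestic corporate bonds 48.68; capital account: debt forgiveness received from foreign official creditors 2.45, sale of embassy land to a foreign government 1.36.)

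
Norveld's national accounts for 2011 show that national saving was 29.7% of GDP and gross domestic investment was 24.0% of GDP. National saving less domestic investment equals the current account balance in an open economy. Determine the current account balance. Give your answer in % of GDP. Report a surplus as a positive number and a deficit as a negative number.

S - I = CA (net lending to the rest of the world).
CA = S - I = 29.7 - 24.0 = 5.7

5.7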